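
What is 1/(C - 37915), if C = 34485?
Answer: -1/3430 ≈ -0.00029154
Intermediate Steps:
1/(C - 37915) = 1/(34485 - 37915) = 1/(-3430) = -1/3430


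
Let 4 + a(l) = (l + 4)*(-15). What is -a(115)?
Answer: 1789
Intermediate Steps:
a(l) = -64 - 15*l (a(l) = -4 + (l + 4)*(-15) = -4 + (4 + l)*(-15) = -4 + (-60 - 15*l) = -64 - 15*l)
-a(115) = -(-64 - 15*115) = -(-64 - 1725) = -1*(-1789) = 1789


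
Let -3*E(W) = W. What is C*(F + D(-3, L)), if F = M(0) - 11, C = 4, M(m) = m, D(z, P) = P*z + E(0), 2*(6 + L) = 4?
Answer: 4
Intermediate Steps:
L = -4 (L = -6 + (1/2)*4 = -6 + 2 = -4)
E(W) = -W/3
D(z, P) = P*z (D(z, P) = P*z - 1/3*0 = P*z + 0 = P*z)
F = -11 (F = 0 - 11 = -11)
C*(F + D(-3, L)) = 4*(-11 - 4*(-3)) = 4*(-11 + 12) = 4*1 = 4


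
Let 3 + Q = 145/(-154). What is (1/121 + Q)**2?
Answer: 44395569/2869636 ≈ 15.471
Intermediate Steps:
Q = -607/154 (Q = -3 + 145/(-154) = -3 + 145*(-1/154) = -3 - 145/154 = -607/154 ≈ -3.9416)
(1/121 + Q)**2 = (1/121 - 607/154)**2 = (-6663/1694)**2 = 44395569/2869636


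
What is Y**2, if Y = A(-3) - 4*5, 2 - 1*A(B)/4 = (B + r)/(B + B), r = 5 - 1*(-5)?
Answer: 484/9 ≈ 53.778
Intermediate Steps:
r = 10 (r = 5 + 5 = 10)
A(B) = 8 - 2*(10 + B)/B (A(B) = 8 - 4*(B + 10)/(B + B) = 8 - 4*(10 + B)/(2*B) = 8 - 4*(10 + B)*1/(2*B) = 8 - 2*(10 + B)/B)
Y = -22/3 (Y = (6 - 20/(-3)) - 4*5 = (6 - 20*(-1/3)) - 20 = (6 + 20/3) - 20 = 38/3 - 20 = -22/3 ≈ -7.3333)
Y**2 = (-22/3)**2 = 484/9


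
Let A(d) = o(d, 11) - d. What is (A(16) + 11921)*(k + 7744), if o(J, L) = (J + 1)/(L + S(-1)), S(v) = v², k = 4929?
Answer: 1810680221/12 ≈ 1.5089e+8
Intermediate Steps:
o(J, L) = (1 + J)/(1 + L) (o(J, L) = (J + 1)/(L + (-1)²) = (1 + J)/(L + 1) = (1 + J)/(1 + L))
A(d) = 1/12 - 11*d/12 (A(d) = (1 + d)/(1 + 11) - d = (1 + d)/12 - d = (1/12 + d/12) - d = 1/12 - 11*d/12)
(A(16) + 11921)*(k + 7744) = ((1/12 - 11/12*16) + 11921)*(4929 + 7744) = ((1/12 - 44/3) + 11921)*12673 = (-175/12 + 11921)*12673 = (142877/12)*12673 = 1810680221/12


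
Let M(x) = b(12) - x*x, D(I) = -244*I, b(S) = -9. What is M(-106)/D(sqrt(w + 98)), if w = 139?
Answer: 11245*sqrt(237)/57828 ≈ 2.9936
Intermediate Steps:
M(x) = -9 - x**2 (M(x) = -9 - x*x = -9 - x**2)
M(-106)/D(sqrt(w + 98)) = (-9 - 1*(-106)**2)/((-244*sqrt(139 + 98))) = (-9 - 1*11236)/((-244*sqrt(237))) = (-9 - 11236)*(-sqrt(237)/57828) = -(-11245)*sqrt(237)/57828 = 11245*sqrt(237)/57828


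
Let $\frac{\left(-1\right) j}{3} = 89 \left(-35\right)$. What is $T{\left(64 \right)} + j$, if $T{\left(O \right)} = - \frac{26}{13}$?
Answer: $9343$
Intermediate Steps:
$T{\left(O \right)} = -2$ ($T{\left(O \right)} = \left(-26\right) \frac{1}{13} = -2$)
$j = 9345$ ($j = - 3 \cdot 89 \left(-35\right) = \left(-3\right) \left(-3115\right) = 9345$)
$T{\left(64 \right)} + j = -2 + 9345 = 9343$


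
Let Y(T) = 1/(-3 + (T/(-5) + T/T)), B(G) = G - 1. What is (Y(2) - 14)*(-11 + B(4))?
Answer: 346/3 ≈ 115.33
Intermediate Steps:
B(G) = -1 + G
Y(T) = 1/(-2 - T/5) (Y(T) = 1/(-3 + (T*(-⅕) + 1)) = 1/(-3 + (-T/5 + 1)) = 1/(-3 + (1 - T/5)) = 1/(-2 - T/5))
(Y(2) - 14)*(-11 + B(4)) = (-5/(10 + 2) - 14)*(-11 + (-1 + 4)) = (-5/12 - 14)*(-11 + 3) = (-5*1/12 - 14)*(-8) = (-5/12 - 14)*(-8) = -173/12*(-8) = 346/3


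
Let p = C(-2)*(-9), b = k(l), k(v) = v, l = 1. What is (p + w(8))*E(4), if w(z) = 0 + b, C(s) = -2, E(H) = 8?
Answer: 152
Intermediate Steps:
b = 1
p = 18 (p = -2*(-9) = 18)
w(z) = 1 (w(z) = 0 + 1 = 1)
(p + w(8))*E(4) = (18 + 1)*8 = 19*8 = 152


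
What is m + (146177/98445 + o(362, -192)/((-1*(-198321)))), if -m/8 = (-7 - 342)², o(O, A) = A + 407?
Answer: -2113781225102252/2169301205 ≈ -9.7441e+5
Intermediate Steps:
o(O, A) = 407 + A
m = -974408 (m = -8*(-7 - 342)² = -8*(-349)² = -8*121801 = -974408)
m + (146177/98445 + o(362, -192)/((-1*(-198321)))) = -974408 + (146177/98445 + (407 - 192)/((-1*(-198321)))) = -974408 + (146177*(1/98445) + 215/198321) = -974408 + (146177/98445 + 215*(1/198321)) = -974408 + (146177/98445 + 215/198321) = -974408 + 3223459388/2169301205 = -2113781225102252/2169301205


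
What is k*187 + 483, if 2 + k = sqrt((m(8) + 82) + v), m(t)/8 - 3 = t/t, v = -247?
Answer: 109 + 187*I*sqrt(133) ≈ 109.0 + 2156.6*I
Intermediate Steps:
m(t) = 32 (m(t) = 24 + 8*(t/t) = 24 + 8*1 = 24 + 8 = 32)
k = -2 + I*sqrt(133) (k = -2 + sqrt((32 + 82) - 247) = -2 + sqrt(114 - 247) = -2 + sqrt(-133) = -2 + I*sqrt(133) ≈ -2.0 + 11.533*I)
k*187 + 483 = (-2 + I*sqrt(133))*187 + 483 = (-374 + 187*I*sqrt(133)) + 483 = 109 + 187*I*sqrt(133)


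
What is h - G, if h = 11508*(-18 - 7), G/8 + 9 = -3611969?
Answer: 28608124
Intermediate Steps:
G = -28895824 (G = -72 + 8*(-3611969) = -72 - 28895752 = -28895824)
h = -287700 (h = 11508*(-25) = -287700)
h - G = -287700 - 1*(-28895824) = -287700 + 28895824 = 28608124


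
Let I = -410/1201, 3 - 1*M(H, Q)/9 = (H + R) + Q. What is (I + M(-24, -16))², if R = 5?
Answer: 168372350224/1442401 ≈ 1.1673e+5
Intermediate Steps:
M(H, Q) = -18 - 9*H - 9*Q (M(H, Q) = 27 - 9*((H + 5) + Q) = 27 - 9*((5 + H) + Q) = 27 - 9*(5 + H + Q) = 27 + (-45 - 9*H - 9*Q) = -18 - 9*H - 9*Q)
I = -410/1201 (I = -410*1/1201 = -410/1201 ≈ -0.34138)
(I + M(-24, -16))² = (-410/1201 + (-18 - 9*(-24) - 9*(-16)))² = (-410/1201 + (-18 + 216 + 144))² = (-410/1201 + 342)² = (410332/1201)² = 168372350224/1442401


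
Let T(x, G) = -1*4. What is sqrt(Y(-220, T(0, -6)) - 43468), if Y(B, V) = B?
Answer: 2*I*sqrt(10922) ≈ 209.02*I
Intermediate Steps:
T(x, G) = -4
sqrt(Y(-220, T(0, -6)) - 43468) = sqrt(-220 - 43468) = sqrt(-43688) = 2*I*sqrt(10922)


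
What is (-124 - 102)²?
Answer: 51076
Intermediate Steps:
(-124 - 102)² = (-226)² = 51076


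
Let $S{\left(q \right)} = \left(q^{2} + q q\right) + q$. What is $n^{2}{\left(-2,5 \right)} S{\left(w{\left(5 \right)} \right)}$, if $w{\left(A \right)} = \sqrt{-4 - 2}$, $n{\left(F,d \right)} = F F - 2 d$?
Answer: $-432 + 36 i \sqrt{6} \approx -432.0 + 88.182 i$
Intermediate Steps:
$n{\left(F,d \right)} = F^{2} - 2 d$
$w{\left(A \right)} = i \sqrt{6}$ ($w{\left(A \right)} = \sqrt{-6} = i \sqrt{6}$)
$S{\left(q \right)} = q + 2 q^{2}$ ($S{\left(q \right)} = \left(q^{2} + q^{2}\right) + q = 2 q^{2} + q = q + 2 q^{2}$)
$n^{2}{\left(-2,5 \right)} S{\left(w{\left(5 \right)} \right)} = \left(\left(-2\right)^{2} - 10\right)^{2} i \sqrt{6} \left(1 + 2 i \sqrt{6}\right) = \left(4 - 10\right)^{2} i \sqrt{6} \left(1 + 2 i \sqrt{6}\right) = \left(-6\right)^{2} i \sqrt{6} \left(1 + 2 i \sqrt{6}\right) = 36 i \sqrt{6} \left(1 + 2 i \sqrt{6}\right)$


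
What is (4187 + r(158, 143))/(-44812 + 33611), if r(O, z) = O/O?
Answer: -4188/11201 ≈ -0.37390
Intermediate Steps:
r(O, z) = 1
(4187 + r(158, 143))/(-44812 + 33611) = (4187 + 1)/(-44812 + 33611) = 4188/(-11201) = 4188*(-1/11201) = -4188/11201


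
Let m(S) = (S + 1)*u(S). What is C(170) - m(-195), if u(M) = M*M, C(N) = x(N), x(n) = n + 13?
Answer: 7377033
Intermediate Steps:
x(n) = 13 + n
C(N) = 13 + N
u(M) = M²
m(S) = S²*(1 + S) (m(S) = (S + 1)*S² = (1 + S)*S² = S²*(1 + S))
C(170) - m(-195) = (13 + 170) - (-195)²*(1 - 195) = 183 - 38025*(-194) = 183 - 1*(-7376850) = 183 + 7376850 = 7377033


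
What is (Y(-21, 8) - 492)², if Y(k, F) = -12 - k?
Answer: 233289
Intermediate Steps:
(Y(-21, 8) - 492)² = ((-12 - 1*(-21)) - 492)² = ((-12 + 21) - 492)² = (9 - 492)² = (-483)² = 233289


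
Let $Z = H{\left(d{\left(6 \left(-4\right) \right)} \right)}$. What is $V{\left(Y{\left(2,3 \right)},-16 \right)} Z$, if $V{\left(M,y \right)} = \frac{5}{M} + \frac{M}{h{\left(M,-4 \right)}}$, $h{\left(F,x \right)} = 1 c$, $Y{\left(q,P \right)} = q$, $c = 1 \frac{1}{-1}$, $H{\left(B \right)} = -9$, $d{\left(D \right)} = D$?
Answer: $- \frac{9}{2} \approx -4.5$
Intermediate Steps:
$c = -1$ ($c = 1 \left(-1\right) = -1$)
$h{\left(F,x \right)} = -1$ ($h{\left(F,x \right)} = 1 \left(-1\right) = -1$)
$V{\left(M,y \right)} = - M + \frac{5}{M}$ ($V{\left(M,y \right)} = \frac{5}{M} + \frac{M}{-1} = \frac{5}{M} + M \left(-1\right) = \frac{5}{M} - M = - M + \frac{5}{M}$)
$Z = -9$
$V{\left(Y{\left(2,3 \right)},-16 \right)} Z = \left(\left(-1\right) 2 + \frac{5}{2}\right) \left(-9\right) = \left(-2 + 5 \cdot \frac{1}{2}\right) \left(-9\right) = \left(-2 + \frac{5}{2}\right) \left(-9\right) = \frac{1}{2} \left(-9\right) = - \frac{9}{2}$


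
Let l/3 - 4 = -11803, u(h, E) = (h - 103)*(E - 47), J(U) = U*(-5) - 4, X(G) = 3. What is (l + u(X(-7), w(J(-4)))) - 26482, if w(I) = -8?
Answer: -56379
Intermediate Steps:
J(U) = -4 - 5*U (J(U) = -5*U - 4 = -4 - 5*U)
u(h, E) = (-103 + h)*(-47 + E)
l = -35397 (l = 12 + 3*(-11803) = 12 - 35409 = -35397)
(l + u(X(-7), w(J(-4)))) - 26482 = (-35397 + (4841 - 103*(-8) - 47*3 - 8*3)) - 26482 = (-35397 + (4841 + 824 - 141 - 24)) - 26482 = (-35397 + 5500) - 26482 = -29897 - 26482 = -56379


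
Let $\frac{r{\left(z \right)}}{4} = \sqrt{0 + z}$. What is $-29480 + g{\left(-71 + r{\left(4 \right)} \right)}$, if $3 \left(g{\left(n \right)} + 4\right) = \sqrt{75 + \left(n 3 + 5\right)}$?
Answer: $-29484 + \frac{i \sqrt{109}}{3} \approx -29484.0 + 3.4801 i$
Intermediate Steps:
$r{\left(z \right)} = 4 \sqrt{z}$ ($r{\left(z \right)} = 4 \sqrt{0 + z} = 4 \sqrt{z}$)
$g{\left(n \right)} = -4 + \frac{\sqrt{80 + 3 n}}{3}$ ($g{\left(n \right)} = -4 + \frac{\sqrt{75 + \left(n 3 + 5\right)}}{3} = -4 + \frac{\sqrt{75 + \left(3 n + 5\right)}}{3} = -4 + \frac{\sqrt{75 + \left(5 + 3 n\right)}}{3} = -4 + \frac{\sqrt{80 + 3 n}}{3}$)
$-29480 + g{\left(-71 + r{\left(4 \right)} \right)} = -29480 - \left(4 - \frac{\sqrt{80 + 3 \left(-71 + 4 \sqrt{4}\right)}}{3}\right) = -29480 - \left(4 - \frac{\sqrt{80 + 3 \left(-71 + 4 \cdot 2\right)}}{3}\right) = -29480 - \left(4 - \frac{\sqrt{80 + 3 \left(-71 + 8\right)}}{3}\right) = -29480 - \left(4 - \frac{\sqrt{80 + 3 \left(-63\right)}}{3}\right) = -29480 - \left(4 - \frac{\sqrt{80 - 189}}{3}\right) = -29480 - \left(4 - \frac{\sqrt{-109}}{3}\right) = -29480 - \left(4 - \frac{i \sqrt{109}}{3}\right) = -29484 + \frac{i \sqrt{109}}{3}$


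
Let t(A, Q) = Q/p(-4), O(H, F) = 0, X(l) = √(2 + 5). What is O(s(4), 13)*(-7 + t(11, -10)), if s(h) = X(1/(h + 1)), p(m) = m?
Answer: 0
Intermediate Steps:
X(l) = √7
s(h) = √7
t(A, Q) = -Q/4 (t(A, Q) = Q/(-4) = Q*(-¼) = -Q/4)
O(s(4), 13)*(-7 + t(11, -10)) = 0*(-7 - ¼*(-10)) = 0*(-7 + 5/2) = 0*(-9/2) = 0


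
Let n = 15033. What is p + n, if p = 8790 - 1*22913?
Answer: 910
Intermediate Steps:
p = -14123 (p = 8790 - 22913 = -14123)
p + n = -14123 + 15033 = 910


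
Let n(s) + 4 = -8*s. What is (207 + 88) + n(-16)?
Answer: 419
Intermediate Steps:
n(s) = -4 - 8*s
(207 + 88) + n(-16) = (207 + 88) + (-4 - 8*(-16)) = 295 + (-4 + 128) = 295 + 124 = 419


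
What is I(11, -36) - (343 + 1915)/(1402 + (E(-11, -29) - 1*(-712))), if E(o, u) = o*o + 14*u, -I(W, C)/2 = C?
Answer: 129430/1829 ≈ 70.765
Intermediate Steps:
I(W, C) = -2*C
E(o, u) = o² + 14*u
I(11, -36) - (343 + 1915)/(1402 + (E(-11, -29) - 1*(-712))) = -2*(-36) - (343 + 1915)/(1402 + (((-11)² + 14*(-29)) - 1*(-712))) = 72 - 2258/(1402 + ((121 - 406) + 712)) = 72 - 2258/(1402 + (-285 + 712)) = 72 - 2258/(1402 + 427) = 72 - 2258/1829 = 129430/1829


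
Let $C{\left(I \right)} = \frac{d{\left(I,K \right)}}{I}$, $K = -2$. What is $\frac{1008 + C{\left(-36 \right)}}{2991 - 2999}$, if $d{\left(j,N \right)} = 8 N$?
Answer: $- \frac{2269}{18} \approx -126.06$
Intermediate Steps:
$C{\left(I \right)} = - \frac{16}{I}$ ($C{\left(I \right)} = \frac{8 \left(-2\right)}{I} = - \frac{16}{I}$)
$\frac{1008 + C{\left(-36 \right)}}{2991 - 2999} = \frac{1008 - \frac{16}{-36}}{2991 - 2999} = \frac{1008 - - \frac{4}{9}}{-8} = \left(1008 + \frac{4}{9}\right) \left(- \frac{1}{8}\right) = \frac{9076}{9} \left(- \frac{1}{8}\right) = - \frac{2269}{18}$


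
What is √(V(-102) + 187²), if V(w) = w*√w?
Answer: √(34969 - 102*I*√102) ≈ 187.02 - 2.754*I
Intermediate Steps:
V(w) = w^(3/2)
√(V(-102) + 187²) = √((-102)^(3/2) + 187²) = √(-102*I*√102 + 34969) = √(34969 - 102*I*√102)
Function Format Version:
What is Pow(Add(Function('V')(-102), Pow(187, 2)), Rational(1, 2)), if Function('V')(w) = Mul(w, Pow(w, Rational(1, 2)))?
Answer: Pow(Add(34969, Mul(-102, I, Pow(102, Rational(1, 2)))), Rational(1, 2)) ≈ Add(187.02, Mul(-2.754, I))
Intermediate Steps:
Function('V')(w) = Pow(w, Rational(3, 2))
Pow(Add(Function('V')(-102), Pow(187, 2)), Rational(1, 2)) = Pow(Add(Pow(-102, Rational(3, 2)), Pow(187, 2)), Rational(1, 2)) = Pow(Add(Mul(-102, I, Pow(102, Rational(1, 2))), 34969), Rational(1, 2)) = Pow(Add(34969, Mul(-102, I, Pow(102, Rational(1, 2)))), Rational(1, 2))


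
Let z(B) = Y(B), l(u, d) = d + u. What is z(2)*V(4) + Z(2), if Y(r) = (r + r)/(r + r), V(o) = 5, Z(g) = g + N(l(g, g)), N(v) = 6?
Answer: 13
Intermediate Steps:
Z(g) = 6 + g (Z(g) = g + 6 = 6 + g)
Y(r) = 1 (Y(r) = (2*r)/((2*r)) = (2*r)*(1/(2*r)) = 1)
z(B) = 1
z(2)*V(4) + Z(2) = 1*5 + (6 + 2) = 5 + 8 = 13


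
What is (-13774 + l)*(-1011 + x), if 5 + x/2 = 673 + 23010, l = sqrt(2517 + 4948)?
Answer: -638356030 + 46345*sqrt(7465) ≈ -6.3435e+8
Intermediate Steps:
l = sqrt(7465) ≈ 86.400
x = 47356 (x = -10 + 2*(673 + 23010) = -10 + 2*23683 = -10 + 47366 = 47356)
(-13774 + l)*(-1011 + x) = (-13774 + sqrt(7465))*(-1011 + 47356) = (-13774 + sqrt(7465))*46345 = -638356030 + 46345*sqrt(7465)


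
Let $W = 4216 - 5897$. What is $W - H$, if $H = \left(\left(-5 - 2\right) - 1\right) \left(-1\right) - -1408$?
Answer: $-3097$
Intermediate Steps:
$W = -1681$
$H = 1416$ ($H = \left(\left(-5 - 2\right) - 1\right) \left(-1\right) + 1408 = \left(-7 - 1\right) \left(-1\right) + 1408 = \left(-8\right) \left(-1\right) + 1408 = 8 + 1408 = 1416$)
$W - H = -1681 - 1416 = -3097$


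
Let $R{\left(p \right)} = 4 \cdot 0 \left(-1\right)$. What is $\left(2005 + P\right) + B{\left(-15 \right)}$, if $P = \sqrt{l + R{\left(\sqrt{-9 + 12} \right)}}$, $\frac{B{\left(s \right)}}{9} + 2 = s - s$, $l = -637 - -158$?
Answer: $1987 + i \sqrt{479} \approx 1987.0 + 21.886 i$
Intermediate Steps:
$R{\left(p \right)} = 0$ ($R{\left(p \right)} = 0 \left(-1\right) = 0$)
$l = -479$ ($l = -637 + 158 = -479$)
$B{\left(s \right)} = -18$ ($B{\left(s \right)} = -18 + 9 \left(s - s\right) = -18 + 9 \cdot 0 = -18 + 0 = -18$)
$P = i \sqrt{479}$ ($P = \sqrt{-479 + 0} = \sqrt{-479} = i \sqrt{479} \approx 21.886 i$)
$\left(2005 + P\right) + B{\left(-15 \right)} = \left(2005 + i \sqrt{479}\right) - 18 = 1987 + i \sqrt{479}$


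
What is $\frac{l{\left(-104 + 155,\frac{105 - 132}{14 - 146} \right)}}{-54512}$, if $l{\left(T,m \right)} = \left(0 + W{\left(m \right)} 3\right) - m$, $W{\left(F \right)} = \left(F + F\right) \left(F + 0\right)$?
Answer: $- \frac{45}{52767616} \approx -8.528 \cdot 10^{-7}$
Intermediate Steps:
$W{\left(F \right)} = 2 F^{2}$ ($W{\left(F \right)} = 2 F F = 2 F^{2}$)
$l{\left(T,m \right)} = - m + 6 m^{2}$ ($l{\left(T,m \right)} = \left(0 + 2 m^{2} \cdot 3\right) - m = \left(0 + 6 m^{2}\right) - m = 6 m^{2} - m = - m + 6 m^{2}$)
$\frac{l{\left(-104 + 155,\frac{105 - 132}{14 - 146} \right)}}{-54512} = \frac{\frac{105 - 132}{14 - 146} \left(-1 + 6 \frac{105 - 132}{14 - 146}\right)}{-54512} = - \frac{27}{-132} \left(-1 + 6 \left(- \frac{27}{-132}\right)\right) \left(- \frac{1}{54512}\right) = \left(-27\right) \left(- \frac{1}{132}\right) \left(-1 + 6 \left(\left(-27\right) \left(- \frac{1}{132}\right)\right)\right) \left(- \frac{1}{54512}\right) = \frac{9 \left(-1 + 6 \cdot \frac{9}{44}\right)}{44} \left(- \frac{1}{54512}\right) = \frac{9 \left(-1 + \frac{27}{22}\right)}{44} \left(- \frac{1}{54512}\right) = \frac{9}{44} \cdot \frac{5}{22} \left(- \frac{1}{54512}\right) = \frac{45}{968} \left(- \frac{1}{54512}\right) = - \frac{45}{52767616}$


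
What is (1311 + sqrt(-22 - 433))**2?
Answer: (1311 + I*sqrt(455))**2 ≈ 1.7183e+6 + 55929.0*I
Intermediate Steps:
(1311 + sqrt(-22 - 433))**2 = (1311 + sqrt(-455))**2 = (1311 + I*sqrt(455))**2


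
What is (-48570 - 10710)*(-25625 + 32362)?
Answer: -399369360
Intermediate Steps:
(-48570 - 10710)*(-25625 + 32362) = -59280*6737 = -399369360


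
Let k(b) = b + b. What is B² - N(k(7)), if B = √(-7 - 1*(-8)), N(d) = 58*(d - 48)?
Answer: 1973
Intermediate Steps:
k(b) = 2*b
N(d) = -2784 + 58*d (N(d) = 58*(-48 + d) = -2784 + 58*d)
B = 1 (B = √(-7 + 8) = √1 = 1)
B² - N(k(7)) = 1² - (-2784 + 58*(2*7)) = 1 - (-2784 + 58*14) = 1 - (-2784 + 812) = 1 - 1*(-1972) = 1 + 1972 = 1973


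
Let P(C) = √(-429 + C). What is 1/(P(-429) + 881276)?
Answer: 40058/35302154047 - I*√858/776647389034 ≈ 1.1347e-6 - 3.7715e-11*I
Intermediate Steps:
1/(P(-429) + 881276) = 1/(√(-429 - 429) + 881276) = 1/(√(-858) + 881276) = 1/(I*√858 + 881276) = 1/(881276 + I*√858)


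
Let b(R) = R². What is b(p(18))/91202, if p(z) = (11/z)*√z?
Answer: 121/1641636 ≈ 7.3707e-5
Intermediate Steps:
p(z) = 11/√z
b(p(18))/91202 = (11/√18)²/91202 = (11*(√2/6))²*(1/91202) = (11*√2/6)²*(1/91202) = (121/18)*(1/91202) = 121/1641636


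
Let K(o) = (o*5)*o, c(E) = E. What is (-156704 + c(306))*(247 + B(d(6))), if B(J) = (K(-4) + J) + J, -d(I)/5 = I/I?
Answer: -49578166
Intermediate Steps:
K(o) = 5*o² (K(o) = (5*o)*o = 5*o²)
d(I) = -5 (d(I) = -5*I/I = -5*1 = -5)
B(J) = 80 + 2*J (B(J) = (5*(-4)² + J) + J = (5*16 + J) + J = (80 + J) + J = 80 + 2*J)
(-156704 + c(306))*(247 + B(d(6))) = (-156704 + 306)*(247 + (80 + 2*(-5))) = -156398*(247 + (80 - 10)) = -156398*(247 + 70) = -156398*317 = -49578166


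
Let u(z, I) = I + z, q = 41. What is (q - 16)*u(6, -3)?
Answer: 75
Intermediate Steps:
(q - 16)*u(6, -3) = (41 - 16)*(-3 + 6) = 25*3 = 75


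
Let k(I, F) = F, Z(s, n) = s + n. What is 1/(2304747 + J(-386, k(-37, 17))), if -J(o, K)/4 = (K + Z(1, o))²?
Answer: 1/1763051 ≈ 5.6720e-7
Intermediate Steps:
Z(s, n) = n + s
J(o, K) = -4*(1 + K + o)² (J(o, K) = -4*(K + (o + 1))² = -4*(K + (1 + o))² = -4*(1 + K + o)²)
1/(2304747 + J(-386, k(-37, 17))) = 1/(2304747 - 4*(1 + 17 - 386)²) = 1/(2304747 - 4*(-368)²) = 1/(2304747 - 4*135424) = 1/(2304747 - 541696) = 1/1763051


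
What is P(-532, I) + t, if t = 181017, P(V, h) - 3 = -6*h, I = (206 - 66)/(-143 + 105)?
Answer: 3439800/19 ≈ 1.8104e+5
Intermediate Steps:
I = -70/19 (I = 140/(-38) = 140*(-1/38) = -70/19 ≈ -3.6842)
P(V, h) = 3 - 6*h
P(-532, I) + t = (3 - 6*(-70/19)) + 181017 = (3 + 420/19) + 181017 = 477/19 + 181017 = 3439800/19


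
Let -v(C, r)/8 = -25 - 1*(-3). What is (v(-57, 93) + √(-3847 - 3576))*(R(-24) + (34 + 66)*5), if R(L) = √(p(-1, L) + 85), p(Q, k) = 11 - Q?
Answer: (176 + I*√7423)*(500 + √97) ≈ 89733.0 + 43927.0*I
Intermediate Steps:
v(C, r) = 176 (v(C, r) = -8*(-25 - 1*(-3)) = -8*(-25 + 3) = -8*(-22) = 176)
R(L) = √97 (R(L) = √((11 - 1*(-1)) + 85) = √((11 + 1) + 85) = √(12 + 85) = √97)
(v(-57, 93) + √(-3847 - 3576))*(R(-24) + (34 + 66)*5) = (176 + √(-3847 - 3576))*(√97 + (34 + 66)*5) = (176 + √(-7423))*(√97 + 100*5) = (176 + I*√7423)*(√97 + 500) = (176 + I*√7423)*(500 + √97)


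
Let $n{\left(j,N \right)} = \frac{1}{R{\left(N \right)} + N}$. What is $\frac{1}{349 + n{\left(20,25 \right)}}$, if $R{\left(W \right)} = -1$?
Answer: $\frac{24}{8377} \approx 0.002865$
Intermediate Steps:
$n{\left(j,N \right)} = \frac{1}{-1 + N}$
$\frac{1}{349 + n{\left(20,25 \right)}} = \frac{1}{349 + \frac{1}{-1 + 25}} = \frac{1}{349 + \frac{1}{24}} = \frac{1}{\frac{8377}{24}} = \frac{24}{8377}$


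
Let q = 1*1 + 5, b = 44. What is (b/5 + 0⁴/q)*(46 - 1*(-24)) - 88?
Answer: 528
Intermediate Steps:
q = 6 (q = 1 + 5 = 6)
(b/5 + 0⁴/q)*(46 - 1*(-24)) - 88 = (44/5 + 0⁴/6)*(46 - 1*(-24)) - 88 = (44*(⅕) + 0*(⅙))*(46 + 24) - 88 = (44/5 + 0)*70 - 88 = (44/5)*70 - 88 = 616 - 88 = 528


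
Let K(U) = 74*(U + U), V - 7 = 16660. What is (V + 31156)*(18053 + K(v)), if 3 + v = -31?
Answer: 622703283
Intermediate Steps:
V = 16667 (V = 7 + 16660 = 16667)
v = -34 (v = -3 - 31 = -34)
K(U) = 148*U (K(U) = 74*(2*U) = 148*U)
(V + 31156)*(18053 + K(v)) = (16667 + 31156)*(18053 + 148*(-34)) = 47823*(18053 - 5032) = 47823*13021 = 622703283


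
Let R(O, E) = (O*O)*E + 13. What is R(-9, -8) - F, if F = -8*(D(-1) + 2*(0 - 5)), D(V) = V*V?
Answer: -707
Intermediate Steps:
D(V) = V²
R(O, E) = 13 + E*O² (R(O, E) = O²*E + 13 = E*O² + 13 = 13 + E*O²)
F = 72 (F = -8*((-1)² + 2*(0 - 5)) = -8*(1 + 2*(-5)) = -8*(1 - 10) = -8*(-9) = 72)
R(-9, -8) - F = (13 - 8*(-9)²) - 1*72 = (13 - 8*81) - 72 = (13 - 648) - 72 = -635 - 72 = -707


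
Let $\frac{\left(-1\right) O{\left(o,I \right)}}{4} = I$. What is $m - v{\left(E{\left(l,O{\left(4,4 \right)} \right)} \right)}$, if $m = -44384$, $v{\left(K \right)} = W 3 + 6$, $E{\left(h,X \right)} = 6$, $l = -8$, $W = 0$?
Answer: $-44390$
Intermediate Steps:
$O{\left(o,I \right)} = - 4 I$
$v{\left(K \right)} = 6$ ($v{\left(K \right)} = 0 \cdot 3 + 6 = 0 + 6 = 6$)
$m - v{\left(E{\left(l,O{\left(4,4 \right)} \right)} \right)} = -44384 - 6 = -44390$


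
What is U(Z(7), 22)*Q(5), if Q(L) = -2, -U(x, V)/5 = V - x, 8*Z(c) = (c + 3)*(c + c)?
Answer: 45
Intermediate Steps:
Z(c) = c*(3 + c)/4 (Z(c) = ((c + 3)*(c + c))/8 = ((3 + c)*(2*c))/8 = (2*c*(3 + c))/8 = c*(3 + c)/4)
U(x, V) = -5*V + 5*x (U(x, V) = -5*(V - x) = -5*V + 5*x)
U(Z(7), 22)*Q(5) = (-5*22 + 5*((¼)*7*(3 + 7)))*(-2) = (-110 + 5*((¼)*7*10))*(-2) = (-110 + 5*(35/2))*(-2) = (-110 + 175/2)*(-2) = -45/2*(-2) = 45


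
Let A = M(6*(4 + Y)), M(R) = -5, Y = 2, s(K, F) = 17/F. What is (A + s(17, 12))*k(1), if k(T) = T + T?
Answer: -43/6 ≈ -7.1667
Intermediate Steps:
k(T) = 2*T
A = -5
(A + s(17, 12))*k(1) = (-5 + 17/12)*(2*1) = (-5 + 17*(1/12))*2 = (-5 + 17/12)*2 = -43/12*2 = -43/6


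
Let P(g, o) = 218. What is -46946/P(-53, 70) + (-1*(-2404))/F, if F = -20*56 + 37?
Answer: -25683295/118047 ≈ -217.57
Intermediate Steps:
F = -1083 (F = -1120 + 37 = -1083)
-46946/P(-53, 70) + (-1*(-2404))/F = -46946/218 - 1*(-2404)/(-1083) = -46946*1/218 + 2404*(-1/1083) = -23473/109 - 2404/1083 = -25683295/118047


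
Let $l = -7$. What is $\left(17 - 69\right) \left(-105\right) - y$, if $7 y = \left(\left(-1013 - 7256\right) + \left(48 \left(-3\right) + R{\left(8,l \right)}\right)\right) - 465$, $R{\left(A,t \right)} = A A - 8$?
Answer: $\frac{47042}{7} \approx 6720.3$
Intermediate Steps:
$R{\left(A,t \right)} = -8 + A^{2}$ ($R{\left(A,t \right)} = A^{2} - 8 = -8 + A^{2}$)
$y = - \frac{8822}{7}$ ($y = \frac{\left(\left(-1013 - 7256\right) + \left(48 \left(-3\right) - \left(8 - 8^{2}\right)\right)\right) - 465}{7} = \frac{\left(-8269 + \left(-144 + \left(-8 + 64\right)\right)\right) - 465}{7} = \frac{\left(-8269 + \left(-144 + 56\right)\right) - 465}{7} = \frac{\left(-8269 - 88\right) - 465}{7} = \frac{-8357 - 465}{7} = \frac{1}{7} \left(-8822\right) = - \frac{8822}{7} \approx -1260.3$)
$\left(17 - 69\right) \left(-105\right) - y = \left(17 - 69\right) \left(-105\right) - - \frac{8822}{7} = \left(-52\right) \left(-105\right) + \frac{8822}{7} = 5460 + \frac{8822}{7} = \frac{47042}{7}$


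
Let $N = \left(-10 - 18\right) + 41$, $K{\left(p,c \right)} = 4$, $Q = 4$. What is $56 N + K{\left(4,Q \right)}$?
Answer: $732$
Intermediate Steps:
$N = 13$ ($N = -28 + 41 = 13$)
$56 N + K{\left(4,Q \right)} = 56 \cdot 13 + 4 = 728 + 4 = 732$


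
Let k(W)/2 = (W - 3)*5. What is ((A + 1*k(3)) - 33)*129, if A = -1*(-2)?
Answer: -3999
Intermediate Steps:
k(W) = -30 + 10*W (k(W) = 2*((W - 3)*5) = 2*((-3 + W)*5) = 2*(-15 + 5*W) = -30 + 10*W)
A = 2
((A + 1*k(3)) - 33)*129 = ((2 + 1*(-30 + 10*3)) - 33)*129 = ((2 + 1*(-30 + 30)) - 33)*129 = ((2 + 1*0) - 33)*129 = ((2 + 0) - 33)*129 = (2 - 33)*129 = -31*129 = -3999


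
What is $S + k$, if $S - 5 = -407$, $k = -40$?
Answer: $-442$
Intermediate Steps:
$S = -402$ ($S = 5 - 407 = -402$)
$S + k = -402 - 40 = -442$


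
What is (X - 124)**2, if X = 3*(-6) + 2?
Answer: 19600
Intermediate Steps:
X = -16 (X = -18 + 2 = -16)
(X - 124)**2 = (-16 - 124)**2 = (-140)**2 = 19600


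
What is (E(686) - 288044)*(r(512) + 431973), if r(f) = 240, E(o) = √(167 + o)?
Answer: -124496361372 + 432213*√853 ≈ -1.2448e+11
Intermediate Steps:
(E(686) - 288044)*(r(512) + 431973) = (√(167 + 686) - 288044)*(240 + 431973) = (√853 - 288044)*432213 = (-288044 + √853)*432213 = -124496361372 + 432213*√853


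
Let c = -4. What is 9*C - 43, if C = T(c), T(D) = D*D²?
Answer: -619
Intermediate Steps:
T(D) = D³
C = -64 (C = (-4)³ = -64)
9*C - 43 = 9*(-64) - 43 = -576 - 43 = -619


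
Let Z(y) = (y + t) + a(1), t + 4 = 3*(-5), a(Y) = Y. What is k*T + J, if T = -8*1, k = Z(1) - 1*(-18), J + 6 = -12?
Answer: -26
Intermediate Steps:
t = -19 (t = -4 + 3*(-5) = -4 - 15 = -19)
Z(y) = -18 + y (Z(y) = (y - 19) + 1 = (-19 + y) + 1 = -18 + y)
J = -18 (J = -6 - 12 = -18)
k = 1 (k = (-18 + 1) - 1*(-18) = -17 + 18 = 1)
T = -8
k*T + J = 1*(-8) - 18 = -8 - 18 = -26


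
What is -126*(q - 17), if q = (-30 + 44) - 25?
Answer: 3528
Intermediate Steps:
q = -11 (q = 14 - 25 = -11)
-126*(q - 17) = -126*(-11 - 17) = -126*(-28) = 3528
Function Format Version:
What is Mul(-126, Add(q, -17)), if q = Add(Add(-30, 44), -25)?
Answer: 3528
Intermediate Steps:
q = -11 (q = Add(14, -25) = -11)
Mul(-126, Add(q, -17)) = Mul(-126, Add(-11, -17)) = Mul(-126, -28) = 3528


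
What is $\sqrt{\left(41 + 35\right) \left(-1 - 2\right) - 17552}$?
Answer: $2 i \sqrt{4445} \approx 133.34 i$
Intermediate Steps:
$\sqrt{\left(41 + 35\right) \left(-1 - 2\right) - 17552} = \sqrt{76 \left(-1 - 2\right) - 17552} = \sqrt{76 \left(-3\right) - 17552} = \sqrt{-228 - 17552} = \sqrt{-17780} = 2 i \sqrt{4445}$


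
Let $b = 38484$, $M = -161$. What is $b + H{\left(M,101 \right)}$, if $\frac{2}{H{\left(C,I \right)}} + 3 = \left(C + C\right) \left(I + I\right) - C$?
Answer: $\frac{1248536411}{32443} \approx 38484.0$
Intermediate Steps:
$H{\left(C,I \right)} = \frac{2}{-3 - C + 4 C I}$ ($H{\left(C,I \right)} = \frac{2}{-3 - \left(C - \left(C + C\right) \left(I + I\right)\right)} = \frac{2}{-3 - \left(C - 2 C 2 I\right)} = \frac{2}{-3 + \left(4 C I - C\right)} = \frac{2}{-3 + \left(- C + 4 C I\right)} = \frac{2}{-3 - C + 4 C I}$)
$b + H{\left(M,101 \right)} = 38484 + \frac{2}{-3 - -161 + 4 \left(-161\right) 101} = 38484 + \frac{2}{-3 + 161 - 65044} = 38484 + \frac{2}{-64886} = 38484 + 2 \left(- \frac{1}{64886}\right) = 38484 - \frac{1}{32443} = \frac{1248536411}{32443}$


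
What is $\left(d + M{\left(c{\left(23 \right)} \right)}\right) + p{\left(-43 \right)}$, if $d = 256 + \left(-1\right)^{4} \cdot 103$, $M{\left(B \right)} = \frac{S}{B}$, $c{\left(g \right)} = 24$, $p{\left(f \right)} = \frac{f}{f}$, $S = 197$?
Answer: $\frac{8837}{24} \approx 368.21$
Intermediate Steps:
$p{\left(f \right)} = 1$
$M{\left(B \right)} = \frac{197}{B}$
$d = 359$ ($d = 256 + 1 \cdot 103 = 256 + 103 = 359$)
$\left(d + M{\left(c{\left(23 \right)} \right)}\right) + p{\left(-43 \right)} = \left(359 + \frac{197}{24}\right) + 1 = \frac{8813}{24} + 1 = \frac{8837}{24}$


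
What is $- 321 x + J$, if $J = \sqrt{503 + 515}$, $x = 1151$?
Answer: $-369471 + \sqrt{1018} \approx -3.6944 \cdot 10^{5}$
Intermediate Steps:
$J = \sqrt{1018} \approx 31.906$
$- 321 x + J = \left(-321\right) 1151 + \sqrt{1018} = -369471 + \sqrt{1018}$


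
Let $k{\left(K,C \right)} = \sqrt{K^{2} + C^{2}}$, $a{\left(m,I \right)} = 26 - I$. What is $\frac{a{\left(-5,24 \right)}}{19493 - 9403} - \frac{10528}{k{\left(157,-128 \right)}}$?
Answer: $\frac{1}{5045} - \frac{10528 \sqrt{41033}}{41033} \approx -51.973$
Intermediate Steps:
$k{\left(K,C \right)} = \sqrt{C^{2} + K^{2}}$
$\frac{a{\left(-5,24 \right)}}{19493 - 9403} - \frac{10528}{k{\left(157,-128 \right)}} = \frac{26 - 24}{19493 - 9403} - \frac{10528}{\sqrt{\left(-128\right)^{2} + 157^{2}}} = \frac{26 - 24}{10090} - \frac{10528}{\sqrt{16384 + 24649}} = 2 \cdot \frac{1}{10090} - \frac{10528}{\sqrt{41033}} = \frac{1}{5045} - 10528 \frac{\sqrt{41033}}{41033} = \frac{1}{5045} - \frac{10528 \sqrt{41033}}{41033}$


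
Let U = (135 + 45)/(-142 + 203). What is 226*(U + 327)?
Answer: 4548702/61 ≈ 74569.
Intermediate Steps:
U = 180/61 ≈ 2.9508
226*(U + 327) = 226*(180/61 + 327) = 226*(20127/61) = 4548702/61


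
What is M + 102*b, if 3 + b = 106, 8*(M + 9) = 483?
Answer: 84459/8 ≈ 10557.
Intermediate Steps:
M = 411/8 (M = -9 + (⅛)*483 = -9 + 483/8 = 411/8 ≈ 51.375)
b = 103 (b = -3 + 106 = 103)
M + 102*b = 411/8 + 102*103 = 411/8 + 10506 = 84459/8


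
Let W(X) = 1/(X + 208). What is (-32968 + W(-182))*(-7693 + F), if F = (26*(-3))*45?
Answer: 9602841901/26 ≈ 3.6934e+8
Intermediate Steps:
W(X) = 1/(208 + X)
F = -3510 (F = -78*45 = -3510)
(-32968 + W(-182))*(-7693 + F) = (-32968 + 1/(208 - 182))*(-7693 - 3510) = (-32968 + 1/26)*(-11203) = -857167/26*(-11203) = 9602841901/26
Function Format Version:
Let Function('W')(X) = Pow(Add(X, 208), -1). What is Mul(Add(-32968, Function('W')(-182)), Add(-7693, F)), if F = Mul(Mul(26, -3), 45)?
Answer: Rational(9602841901, 26) ≈ 3.6934e+8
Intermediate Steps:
Function('W')(X) = Pow(Add(208, X), -1)
F = -3510 (F = Mul(-78, 45) = -3510)
Mul(Add(-32968, Function('W')(-182)), Add(-7693, F)) = Mul(Add(-32968, Pow(Add(208, -182), -1)), Add(-7693, -3510)) = Mul(Add(-32968, Pow(26, -1)), -11203) = Mul(Add(-32968, Rational(1, 26)), -11203) = Mul(Rational(-857167, 26), -11203) = Rational(9602841901, 26)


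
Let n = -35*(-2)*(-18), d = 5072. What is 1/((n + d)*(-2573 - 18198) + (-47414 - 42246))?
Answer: -1/79268712 ≈ -1.2615e-8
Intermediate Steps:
n = -1260 (n = 70*(-18) = -1260)
1/((n + d)*(-2573 - 18198) + (-47414 - 42246)) = 1/((-1260 + 5072)*(-2573 - 18198) + (-47414 - 42246)) = 1/(3812*(-20771) - 89660) = 1/(-79179052 - 89660) = 1/(-79268712) = -1/79268712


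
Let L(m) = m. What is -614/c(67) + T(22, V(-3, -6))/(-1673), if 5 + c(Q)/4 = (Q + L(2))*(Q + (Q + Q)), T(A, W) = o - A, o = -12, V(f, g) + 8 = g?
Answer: 429141/46388944 ≈ 0.0092509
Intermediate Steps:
V(f, g) = -8 + g
T(A, W) = -12 - A
c(Q) = -20 + 12*Q*(2 + Q) (c(Q) = -20 + 4*((Q + 2)*(Q + (Q + Q))) = -20 + 4*((2 + Q)*(Q + 2*Q)) = -20 + 4*((2 + Q)*(3*Q)) = -20 + 4*(3*Q*(2 + Q)) = -20 + 12*Q*(2 + Q))
-614/c(67) + T(22, V(-3, -6))/(-1673) = -614/(-20 + 12*67**2 + 24*67) + (-12 - 1*22)/(-1673) = -614/(-20 + 12*4489 + 1608) + (-12 - 22)*(-1/1673) = -614/(-20 + 53868 + 1608) - 34*(-1/1673) = -614/55456 + 34/1673 = -614*1/55456 + 34/1673 = -307/27728 + 34/1673 = 429141/46388944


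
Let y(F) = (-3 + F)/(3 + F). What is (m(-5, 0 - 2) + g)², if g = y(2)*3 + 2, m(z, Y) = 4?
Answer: 729/25 ≈ 29.160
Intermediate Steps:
y(F) = (-3 + F)/(3 + F)
g = 7/5 (g = ((-3 + 2)/(3 + 2))*3 + 2 = (-1/5)*3 + 2 = ((⅕)*(-1))*3 + 2 = -⅕*3 + 2 = -⅗ + 2 = 7/5 ≈ 1.4000)
(m(-5, 0 - 2) + g)² = (4 + 7/5)² = (27/5)² = 729/25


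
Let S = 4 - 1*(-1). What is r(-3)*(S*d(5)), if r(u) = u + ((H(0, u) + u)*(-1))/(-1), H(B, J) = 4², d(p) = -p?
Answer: -250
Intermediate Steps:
H(B, J) = 16
S = 5 (S = 4 + 1 = 5)
r(u) = 16 + 2*u (r(u) = u + ((16 + u)*(-1))/(-1) = u + (-16 - u)*(-1) = u + (16 + u) = 16 + 2*u)
r(-3)*(S*d(5)) = (16 + 2*(-3))*(5*(-1*5)) = (16 - 6)*(5*(-5)) = 10*(-25) = -250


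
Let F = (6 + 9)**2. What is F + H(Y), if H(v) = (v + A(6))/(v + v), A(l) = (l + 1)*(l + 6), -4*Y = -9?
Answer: 1465/6 ≈ 244.17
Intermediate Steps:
Y = 9/4 (Y = -1/4*(-9) = 9/4 ≈ 2.2500)
A(l) = (1 + l)*(6 + l)
H(v) = (84 + v)/(2*v) (H(v) = (v + (6 + 6**2 + 7*6))/(v + v) = (v + (6 + 36 + 42))/((2*v)) = (v + 84)*(1/(2*v)) = (84 + v)*(1/(2*v)) = (84 + v)/(2*v))
F = 225 (F = 15**2 = 225)
F + H(Y) = 225 + (84 + 9/4)/(2*(9/4)) = 225 + (1/2)*(4/9)*(345/4) = 225 + 115/6 = 1465/6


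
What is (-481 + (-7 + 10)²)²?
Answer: 222784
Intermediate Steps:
(-481 + (-7 + 10)²)² = (-481 + 3²)² = (-481 + 9)² = (-472)² = 222784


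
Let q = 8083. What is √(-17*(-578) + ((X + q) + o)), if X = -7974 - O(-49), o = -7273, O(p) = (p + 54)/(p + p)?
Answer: √521762/14 ≈ 51.595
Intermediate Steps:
O(p) = (54 + p)/(2*p) (O(p) = (54 + p)/((2*p)) = (54 + p)*(1/(2*p)) = (54 + p)/(2*p))
X = -781447/98 (X = -7974 - (54 - 49)/(2*(-49)) = -7974 - (-1)*5/(2*49) = -7974 - 1*(-5/98) = -7974 + 5/98 = -781447/98 ≈ -7973.9)
√(-17*(-578) + ((X + q) + o)) = √(-17*(-578) + ((-781447/98 + 8083) - 7273)) = √(9826 + (10687/98 - 7273)) = √(9826 - 702067/98) = √(260881/98) = √521762/14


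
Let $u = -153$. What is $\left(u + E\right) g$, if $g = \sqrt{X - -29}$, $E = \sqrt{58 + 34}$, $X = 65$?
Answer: $\sqrt{94} \left(-153 + 2 \sqrt{23}\right) \approx -1390.4$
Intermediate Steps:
$E = 2 \sqrt{23}$ ($E = \sqrt{92} = 2 \sqrt{23} \approx 9.5917$)
$g = \sqrt{94}$ ($g = \sqrt{65 - -29} = \sqrt{65 + 29} = \sqrt{94} \approx 9.6954$)
$\left(u + E\right) g = \left(-153 + 2 \sqrt{23}\right) \sqrt{94} = \sqrt{94} \left(-153 + 2 \sqrt{23}\right)$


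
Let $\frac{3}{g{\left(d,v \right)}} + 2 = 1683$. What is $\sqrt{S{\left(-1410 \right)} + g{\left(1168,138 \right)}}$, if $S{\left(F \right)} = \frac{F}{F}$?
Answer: $\frac{2 \sqrt{421}}{41} \approx 1.0009$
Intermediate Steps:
$g{\left(d,v \right)} = \frac{3}{1681}$ ($g{\left(d,v \right)} = \frac{3}{-2 + 1683} = \frac{3}{1681}$)
$S{\left(F \right)} = 1$
$\sqrt{S{\left(-1410 \right)} + g{\left(1168,138 \right)}} = \sqrt{1 + \frac{3}{1681}} = \sqrt{\frac{1684}{1681}} = \frac{2 \sqrt{421}}{41}$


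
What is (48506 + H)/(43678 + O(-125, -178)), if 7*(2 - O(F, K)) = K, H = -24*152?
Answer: 157003/152969 ≈ 1.0264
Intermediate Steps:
H = -3648
O(F, K) = 2 - K/7
(48506 + H)/(43678 + O(-125, -178)) = (48506 - 3648)/(43678 + (2 - ⅐*(-178))) = 44858/(43678 + (2 + 178/7)) = 44858/(43678 + 192/7) = 44858/(305938/7) = 44858*(7/305938) = 157003/152969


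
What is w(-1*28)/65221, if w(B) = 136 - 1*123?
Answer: 1/5017 ≈ 0.00019932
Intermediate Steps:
w(B) = 13 (w(B) = 136 - 123 = 13)
w(-1*28)/65221 = 13/65221 = 13*(1/65221) = 1/5017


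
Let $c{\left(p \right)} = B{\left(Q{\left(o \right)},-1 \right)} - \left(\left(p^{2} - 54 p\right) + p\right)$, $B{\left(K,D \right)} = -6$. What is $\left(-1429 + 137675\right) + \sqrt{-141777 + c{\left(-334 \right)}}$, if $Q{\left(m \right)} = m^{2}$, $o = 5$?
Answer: $136246 + i \sqrt{271041} \approx 1.3625 \cdot 10^{5} + 520.62 i$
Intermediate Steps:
$c{\left(p \right)} = -6 - p^{2} + 53 p$ ($c{\left(p \right)} = -6 - \left(\left(p^{2} - 54 p\right) + p\right) = -6 - \left(p^{2} - 53 p\right) = -6 - p^{2} + 53 p$)
$\left(-1429 + 137675\right) + \sqrt{-141777 + c{\left(-334 \right)}} = \left(-1429 + 137675\right) + \sqrt{-141777 - 129264} = 136246 + \sqrt{-141777 - 129264} = 136246 + \sqrt{-271041} = 136246 + i \sqrt{271041}$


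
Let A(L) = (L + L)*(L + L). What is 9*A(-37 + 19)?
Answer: 11664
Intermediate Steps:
A(L) = 4*L² (A(L) = (2*L)*(2*L) = 4*L²)
9*A(-37 + 19) = 9*(4*(-37 + 19)²) = 9*(4*(-18)²) = 9*(4*324) = 9*1296 = 11664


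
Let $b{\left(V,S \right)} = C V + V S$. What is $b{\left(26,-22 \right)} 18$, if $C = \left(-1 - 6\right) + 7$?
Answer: $-10296$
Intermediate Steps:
$C = 0$ ($C = -7 + 7 = 0$)
$b{\left(V,S \right)} = S V$ ($b{\left(V,S \right)} = 0 V + V S = 0 + S V = S V$)
$b{\left(26,-22 \right)} 18 = \left(-22\right) 26 \cdot 18 = \left(-572\right) 18 = -10296$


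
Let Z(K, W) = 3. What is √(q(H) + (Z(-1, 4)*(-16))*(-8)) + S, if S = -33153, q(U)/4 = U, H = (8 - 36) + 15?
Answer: -33153 + 2*√83 ≈ -33135.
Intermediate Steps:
H = -13 (H = -28 + 15 = -13)
q(U) = 4*U
√(q(H) + (Z(-1, 4)*(-16))*(-8)) + S = √(4*(-13) + (3*(-16))*(-8)) - 33153 = √(-52 - 48*(-8)) - 33153 = √(-52 + 384) - 33153 = √332 - 33153 = 2*√83 - 33153 = -33153 + 2*√83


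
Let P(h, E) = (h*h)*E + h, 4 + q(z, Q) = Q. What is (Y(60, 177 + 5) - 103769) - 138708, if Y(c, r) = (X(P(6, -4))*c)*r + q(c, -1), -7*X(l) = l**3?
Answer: 4099549838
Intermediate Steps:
q(z, Q) = -4 + Q
P(h, E) = h + E*h**2 (P(h, E) = h**2*E + h = E*h**2 + h = h + E*h**2)
X(l) = -l**3/7
Y(c, r) = -5 + 2628072*c*r/7 (Y(c, r) = ((-216*(1 - 4*6)**3/7)*c)*r + (-4 - 1) = ((-216*(1 - 24)**3/7)*c)*r - 5 = ((-(6*(-23))**3/7)*c)*r - 5 = ((-1/7*(-138)**3)*c)*r - 5 = ((-1/7*(-2628072))*c)*r - 5 = (2628072*c/7)*r - 5 = 2628072*c*r/7 - 5 = -5 + 2628072*c*r/7)
(Y(60, 177 + 5) - 103769) - 138708 = ((-5 + (2628072/7)*60*(177 + 5)) - 103769) - 138708 = ((-5 + (2628072/7)*60*182) - 103769) - 138708 = ((-5 + 4099792320) - 103769) - 138708 = (4099792315 - 103769) - 138708 = 4099688546 - 138708 = 4099549838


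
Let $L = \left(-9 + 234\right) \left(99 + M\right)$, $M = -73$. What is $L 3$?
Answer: $17550$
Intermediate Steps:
$L = 5850$ ($L = \left(-9 + 234\right) \left(99 - 73\right) = 225 \cdot 26 = 5850$)
$L 3 = 5850 \cdot 3 = 17550$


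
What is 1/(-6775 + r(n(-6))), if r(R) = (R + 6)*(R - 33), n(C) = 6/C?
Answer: -1/6945 ≈ -0.00014399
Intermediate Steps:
r(R) = (-33 + R)*(6 + R) (r(R) = (6 + R)*(-33 + R) = (-33 + R)*(6 + R))
1/(-6775 + r(n(-6))) = 1/(-6775 + (-198 + (6/(-6))² - 162/(-6))) = 1/(-6775 + (-198 + (6*(-⅙))² - 162*(-1)/6)) = 1/(-6775 + (-198 + (-1)² - 27*(-1))) = 1/(-6775 + (-198 + 1 + 27)) = 1/(-6775 - 170) = 1/(-6945) = -1/6945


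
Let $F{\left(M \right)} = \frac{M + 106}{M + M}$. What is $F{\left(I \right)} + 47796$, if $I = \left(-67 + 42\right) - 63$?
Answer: $\frac{4206039}{88} \approx 47796.0$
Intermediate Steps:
$I = -88$ ($I = -25 - 63 = -88$)
$F{\left(M \right)} = \frac{106 + M}{2 M}$
$F{\left(I \right)} + 47796 = \frac{106 - 88}{2 \left(-88\right)} + 47796 = \frac{1}{2} \left(- \frac{1}{88}\right) 18 + 47796 = - \frac{9}{88} + 47796 = \frac{4206039}{88}$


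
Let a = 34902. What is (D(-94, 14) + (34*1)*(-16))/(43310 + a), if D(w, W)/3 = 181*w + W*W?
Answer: -25499/39106 ≈ -0.65205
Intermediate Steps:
D(w, W) = 3*W**2 + 543*w (D(w, W) = 3*(181*w + W*W) = 3*(181*w + W**2) = 3*(W**2 + 181*w) = 3*W**2 + 543*w)
(D(-94, 14) + (34*1)*(-16))/(43310 + a) = ((3*14**2 + 543*(-94)) + (34*1)*(-16))/(43310 + 34902) = ((3*196 - 51042) + 34*(-16))/78212 = ((588 - 51042) - 544)*(1/78212) = (-50454 - 544)*(1/78212) = -50998*1/78212 = -25499/39106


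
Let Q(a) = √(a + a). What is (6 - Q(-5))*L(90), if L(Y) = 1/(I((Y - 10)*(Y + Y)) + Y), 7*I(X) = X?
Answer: 7/2505 - 7*I*√10/15030 ≈ 0.0027944 - 0.0014728*I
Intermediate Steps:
Q(a) = √2*√a (Q(a) = √(2*a) = √2*√a)
I(X) = X/7
L(Y) = 1/(Y + 2*Y*(-10 + Y)/7) (L(Y) = 1/(((Y - 10)*(Y + Y))/7 + Y) = 1/(((-10 + Y)*(2*Y))/7 + Y) = 1/((2*Y*(-10 + Y))/7 + Y) = 1/(2*Y*(-10 + Y)/7 + Y) = 1/(Y + 2*Y*(-10 + Y)/7))
(6 - Q(-5))*L(90) = (6 - √2*√(-5))*(7/(90*(-13 + 2*90))) = (6 - √2*I*√5)*(7*(1/90)/(-13 + 180)) = (6 - I*√10)*(7*(1/90)/167) = (6 - I*√10)*(7*(1/90)*(1/167)) = (6 - I*√10)*(7/15030) = 7/2505 - 7*I*√10/15030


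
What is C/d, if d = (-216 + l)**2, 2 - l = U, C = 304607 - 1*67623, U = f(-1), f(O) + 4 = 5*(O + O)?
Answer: 29623/5000 ≈ 5.9246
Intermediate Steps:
f(O) = -4 + 10*O (f(O) = -4 + 5*(O + O) = -4 + 5*(2*O) = -4 + 10*O)
U = -14 (U = -4 + 10*(-1) = -4 - 10 = -14)
C = 236984 (C = 304607 - 67623 = 236984)
l = 16 (l = 2 - 1*(-14) = 2 + 14 = 16)
d = 40000 (d = (-216 + 16)**2 = (-200)**2 = 40000)
C/d = 236984/40000 = 236984*(1/40000) = 29623/5000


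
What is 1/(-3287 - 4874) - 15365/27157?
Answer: -125420922/221628277 ≈ -0.56591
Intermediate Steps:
1/(-3287 - 4874) - 15365/27157 = 1/(-8161) - 15365/27157 = -1/8161 - 1*15365/27157 = -1/8161 - 15365/27157 = -125420922/221628277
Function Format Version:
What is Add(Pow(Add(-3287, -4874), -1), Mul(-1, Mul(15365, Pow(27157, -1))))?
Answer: Rational(-125420922, 221628277) ≈ -0.56591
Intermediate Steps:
Add(Pow(Add(-3287, -4874), -1), Mul(-1, Mul(15365, Pow(27157, -1)))) = Add(Pow(-8161, -1), Mul(-1, Mul(15365, Rational(1, 27157)))) = Add(Rational(-1, 8161), Mul(-1, Rational(15365, 27157))) = Add(Rational(-1, 8161), Rational(-15365, 27157)) = Rational(-125420922, 221628277)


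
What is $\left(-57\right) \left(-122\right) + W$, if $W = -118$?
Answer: $6836$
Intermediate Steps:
$\left(-57\right) \left(-122\right) + W = \left(-57\right) \left(-122\right) - 118 = 6954 - 118 = 6836$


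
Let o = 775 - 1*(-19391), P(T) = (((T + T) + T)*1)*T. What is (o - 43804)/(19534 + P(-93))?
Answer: -23638/45481 ≈ -0.51973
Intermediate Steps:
P(T) = 3*T² (P(T) = ((2*T + T)*1)*T = ((3*T)*1)*T = (3*T)*T = 3*T²)
o = 20166 (o = 775 + 19391 = 20166)
(o - 43804)/(19534 + P(-93)) = (20166 - 43804)/(19534 + 3*(-93)²) = -23638/(19534 + 3*8649) = -23638/(19534 + 25947) = -23638/45481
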